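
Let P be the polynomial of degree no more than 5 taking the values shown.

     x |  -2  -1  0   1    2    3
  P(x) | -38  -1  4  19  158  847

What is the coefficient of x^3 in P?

3

Write P(x) = ax^5 + bx^4 + cx^3 + dx^2 + ex + k. Substituting each data point gives a linear system:
  -32a + 16b - 8c + 4d - 2e + k = -38
  -a + b - c + d - e + k = -1
  k = 4
  a + b + c + d + e + k = 19
  32a + 16b + 8c + 4d + 2e + k = 158
  243a + 81b + 27c + 9d + 3e + k = 847
Solving the system yields a = 2, b = 3, c = 3, d = 2, e = 5, k = 4.
So P(x) = 2x^5 + 3x^4 + 3x^3 + 2x^2 + 5x + 4.
The coefficient of x^3 is 3.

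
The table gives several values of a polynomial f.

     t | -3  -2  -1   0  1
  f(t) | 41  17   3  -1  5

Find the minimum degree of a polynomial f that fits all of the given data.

2

Forward differences of the values at t = -3, -2, -1, 0, 1:
  f  : 41  17  3  -1  5
  Δ  : -24  -14  -4  6
  Δ^2: 10  10  10
  Δ^3: 0  0
  Δ^4: 0
The second differences are constant (10) and nonzero, while all higher differences vanish, so the minimal degree is 2.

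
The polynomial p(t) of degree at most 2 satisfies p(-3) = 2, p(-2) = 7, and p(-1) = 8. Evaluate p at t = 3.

-28

Forward differences of the values at t = -3, -2, -1:
  p  : 2  7  8
  Δ  : 5  1
  Δ^2: -4
The second differences are constant, confirming degree 2.
Interpolating (Newton forward form) and evaluating at t = 3 gives p(3) = -28.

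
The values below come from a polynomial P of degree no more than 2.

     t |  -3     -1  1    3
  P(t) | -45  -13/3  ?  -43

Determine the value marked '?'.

-11/3

The 3 known points determine the degree-2 polynomial uniquely.
Write P(t) = at^2 + bt + c. Substituting each data point gives a linear system:
  9a - 3b + c = -45
  a - b + c = -13/3
  9a + 3b + c = -43
Solving the system yields a = -5, b = 1/3, c = 1.
So P(t) = -5t^2 + (1/3)t + 1.
Then P(1) = -11/3.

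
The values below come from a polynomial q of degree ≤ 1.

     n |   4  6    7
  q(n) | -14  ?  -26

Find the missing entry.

-22

The 2 known points determine the degree-1 polynomial uniquely.
Write q(n) = an + b. Substituting each data point gives a linear system:
  4a + b = -14
  7a + b = -26
Solving the system yields a = -4, b = 2.
So q(n) = -4n + 2.
Then q(6) = -22.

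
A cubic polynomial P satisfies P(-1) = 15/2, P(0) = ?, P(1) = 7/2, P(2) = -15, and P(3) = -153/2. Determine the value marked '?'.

On equispaced nodes a degree-3 polynomial has vanishing fourth forward difference, so
  P(-1) - 4·P(0) + 6·P(1) - 4·P(2) + P(3) = 0.
Substituting the known values and solving for P(0):
  -4·P(0) = -12
  P(0) = 3.

3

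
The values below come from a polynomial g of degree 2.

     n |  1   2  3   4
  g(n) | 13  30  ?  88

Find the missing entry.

55

The 3 known points determine the degree-2 polynomial uniquely.
Write g(n) = an^2 + bn + c. Substituting each data point gives a linear system:
  a + b + c = 13
  4a + 2b + c = 30
  16a + 4b + c = 88
Solving the system yields a = 4, b = 5, c = 4.
So g(n) = 4n² + 5n + 4.
Then g(3) = 55.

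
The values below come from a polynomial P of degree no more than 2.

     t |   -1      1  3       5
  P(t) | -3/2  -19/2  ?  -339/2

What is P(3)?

On equispaced nodes a degree-2 polynomial has vanishing third forward difference, so
  - P(-1) + 3·P(1) - 3·P(3) + P(5) = 0.
Substituting the known values and solving for P(3):
  -3·P(3) = 393/2
  P(3) = -131/2.

-131/2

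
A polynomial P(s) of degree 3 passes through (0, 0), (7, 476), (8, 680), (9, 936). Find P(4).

116

Using the Lagrange interpolation formula with nodes 0, 7, 8, 9:
  L_0(s) = (s - 7)(s - 8)(s - 9) / -504
  L_1(s) = s(s - 8)(s - 9) / 14
  L_2(s) = s(s - 7)(s - 9) / -8
  L_3(s) = s(s - 7)(s - 8) / 18
Then P(s) = 0·L_0(s) + 476·L_1(s) + 680·L_2(s) + 936·L_3(s).
Expanding and collecting terms gives P(s) = s³ + 2s² + 5s.
Evaluating at s = 4: P(4) = 116.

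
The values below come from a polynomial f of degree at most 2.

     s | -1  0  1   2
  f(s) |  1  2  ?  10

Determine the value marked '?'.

5

On equispaced nodes a degree-2 polynomial has vanishing third forward difference, so
  - f(-1) + 3·f(0) - 3·f(1) + f(2) = 0.
Substituting the known values and solving for f(1):
  -3·f(1) = -15
  f(1) = 5.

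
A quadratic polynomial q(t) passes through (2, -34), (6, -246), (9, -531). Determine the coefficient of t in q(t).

-5

Write q(t) = at^2 + bt + c. Substituting each data point gives a linear system:
  4a + 2b + c = -34
  36a + 6b + c = -246
  81a + 9b + c = -531
Solving the system yields a = -6, b = -5, c = 0.
So q(t) = -6t^2 - 5t.
The coefficient of t is -5.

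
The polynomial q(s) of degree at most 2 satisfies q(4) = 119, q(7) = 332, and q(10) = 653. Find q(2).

37

Write q(s) = as^2 + bs + c. Substituting each data point gives a linear system:
  16a + 4b + c = 119
  49a + 7b + c = 332
  100a + 10b + c = 653
Solving the system yields a = 6, b = 5, c = 3.
So q(s) = 6s^2 + 5s + 3.
Then q(2) = 37.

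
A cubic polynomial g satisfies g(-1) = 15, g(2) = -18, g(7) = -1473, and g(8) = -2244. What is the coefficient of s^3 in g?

Write g(s) = as^3 + bs^2 + cs + d. Substituting each data point gives a linear system:
  -a + b - c + d = 15
  8a + 4b + 2c + d = -18
  343a + 49b + 7c + d = -1473
  512a + 64b + 8c + d = -2244
Solving the system yields a = -5, b = 5, c = -1, d = 4.
So g(s) = -5s³ + 5s² - s + 4.
The leading coefficient is -5.

-5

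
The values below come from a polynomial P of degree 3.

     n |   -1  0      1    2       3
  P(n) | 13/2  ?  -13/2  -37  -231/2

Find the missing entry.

On equispaced nodes a degree-3 polynomial has vanishing fourth forward difference, so
  P(-1) - 4·P(0) + 6·P(1) - 4·P(2) + P(3) = 0.
Substituting the known values and solving for P(0):
  -4·P(0) = 0
  P(0) = 0.

0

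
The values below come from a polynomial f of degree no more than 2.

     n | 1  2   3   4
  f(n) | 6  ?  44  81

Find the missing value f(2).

19

On equispaced nodes a degree-2 polynomial has vanishing third forward difference, so
  - f(1) + 3·f(2) - 3·f(3) + f(4) = 0.
Substituting the known values and solving for f(2):
  3·f(2) = 57
  f(2) = 19.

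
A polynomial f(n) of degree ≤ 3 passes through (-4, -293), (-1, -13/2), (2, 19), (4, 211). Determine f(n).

f(n) = 4n^3 - (5/2)n^2 - n - 1

Write f(n) = an^3 + bn^2 + cn + d. Substituting each data point gives a linear system:
  -64a + 16b - 4c + d = -293
  -a + b - c + d = -13/2
  8a + 4b + 2c + d = 19
  64a + 16b + 4c + d = 211
Solving the system yields a = 4, b = -5/2, c = -1, d = -1.
So f(n) = 4n^3 - (5/2)n^2 - n - 1.
Check: f(4) = 211. ✓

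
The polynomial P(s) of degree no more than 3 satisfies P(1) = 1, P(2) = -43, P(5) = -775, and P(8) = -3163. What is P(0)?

Write P(s) = as^3 + bs^2 + cs + d. Substituting each data point gives a linear system:
  a + b + c + d = 1
  8a + 4b + 2c + d = -43
  125a + 25b + 5c + d = -775
  512a + 64b + 8c + d = -3163
Solving the system yields a = -6, b = -2, c = 4, d = 5.
So P(s) = -6s^3 - 2s^2 + 4s + 5.
Then P(0) = 5.

5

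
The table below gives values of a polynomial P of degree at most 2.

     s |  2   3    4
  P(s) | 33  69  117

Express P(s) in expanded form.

Using the Lagrange interpolation formula with nodes 2, 3, 4:
  L_0(s) = (s - 3)(s - 4) / 2
  L_1(s) = (s - 2)(s - 4) / -1
  L_2(s) = (s - 2)(s - 3) / 2
Then P(s) = 33·L_0(s) + 69·L_1(s) + 117·L_2(s).
Expanding and collecting terms gives P(s) = 6s² + 6s - 3.
Check: P(3) = 69. ✓

P(s) = 6s^2 + 6s - 3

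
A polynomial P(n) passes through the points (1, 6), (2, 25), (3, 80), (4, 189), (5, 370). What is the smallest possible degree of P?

Forward differences of the values at n = 1, 2, 3, 4, 5:
  P  : 6  25  80  189  370
  Δ  : 19  55  109  181
  Δ^2: 36  54  72
  Δ^3: 18  18
  Δ^4: 0
The third differences are constant (18) and nonzero, while all higher differences vanish, so the minimal degree is 3.

3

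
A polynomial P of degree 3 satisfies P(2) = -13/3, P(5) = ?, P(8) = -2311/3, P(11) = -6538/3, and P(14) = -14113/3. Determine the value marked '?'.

On equispaced nodes a degree-3 polynomial has vanishing fourth forward difference, so
  P(2) - 4·P(5) + 6·P(8) - 4·P(11) + P(14) = 0.
Substituting the known values and solving for P(5):
  -4·P(5) = 1840/3
  P(5) = -460/3.

-460/3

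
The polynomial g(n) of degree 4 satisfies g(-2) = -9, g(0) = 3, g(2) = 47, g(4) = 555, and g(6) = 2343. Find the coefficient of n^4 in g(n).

Write g(n) = an^4 + bn^3 + cn^2 + dn + e. Substituting each data point gives a linear system:
  16a - 8b + 4c - 2d + e = -9
  e = 3
  16a + 8b + 4c + 2d + e = 47
  256a + 64b + 16c + 4d + e = 555
  1296a + 216b + 36c + 6d + e = 2343
Solving the system yields a = 1, b = 5, c = 0, d = -6, e = 3.
So g(n) = n^4 + 5n^3 - 6n + 3.
The leading coefficient is 1.

1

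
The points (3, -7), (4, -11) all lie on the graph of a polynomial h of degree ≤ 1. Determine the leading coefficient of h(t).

-4

Write h(t) = at + b. Substituting each data point gives a linear system:
  3a + b = -7
  4a + b = -11
Solving the system yields a = -4, b = 5.
So h(t) = -4t + 5.
The leading coefficient is -4.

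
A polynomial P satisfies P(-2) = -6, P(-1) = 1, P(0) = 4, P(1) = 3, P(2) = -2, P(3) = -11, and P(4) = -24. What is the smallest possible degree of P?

Forward differences of the values at s = -2, -1, 0, 1, 2, 3, 4:
  P  : -6  1  4  3  -2  -11  -24
  Δ  : 7  3  -1  -5  -9  -13
  Δ^2: -4  -4  -4  -4  -4
  Δ^3: 0  0  0  0
  Δ^4: 0  0  0
  Δ^5: 0  0
  Δ^6: 0
The second differences are constant (-4) and nonzero, while all higher differences vanish, so the minimal degree is 2.

2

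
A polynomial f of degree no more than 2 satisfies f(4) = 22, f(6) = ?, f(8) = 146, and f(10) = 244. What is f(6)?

72

On equispaced nodes a degree-2 polynomial has vanishing third forward difference, so
  - f(4) + 3·f(6) - 3·f(8) + f(10) = 0.
Substituting the known values and solving for f(6):
  3·f(6) = 216
  f(6) = 72.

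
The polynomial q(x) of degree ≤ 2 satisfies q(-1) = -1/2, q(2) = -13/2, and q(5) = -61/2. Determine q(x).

q(x) = -x^2 - x - 1/2

Using the Lagrange interpolation formula with nodes -1, 2, 5:
  L_0(x) = (x - 2)(x - 5) / 18
  L_1(x) = (x + 1)(x - 5) / -9
  L_2(x) = (x + 1)(x - 2) / 18
Then q(x) = -1/2·L_0(x) - 13/2·L_1(x) - 61/2·L_2(x).
Expanding and collecting terms gives q(x) = -x^2 - x - 1/2.
Check: q(5) = -61/2. ✓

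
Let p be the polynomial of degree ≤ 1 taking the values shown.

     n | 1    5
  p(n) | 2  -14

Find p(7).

Using the Lagrange interpolation formula with nodes 1, 5:
  L_0(n) = (n - 5) / -4
  L_1(n) = (n - 1) / 4
Then p(n) = 2·L_0(n) - 14·L_1(n).
Expanding and collecting terms gives p(n) = -4n + 6.
Evaluating at n = 7: p(7) = -22.

-22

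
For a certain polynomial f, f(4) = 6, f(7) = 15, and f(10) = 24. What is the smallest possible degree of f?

1

Forward differences of the values at x = 4, 7, 10:
  f  : 6  15  24
  Δ  : 9  9
  Δ^2: 0
The first differences are constant (9) and nonzero, while all higher differences vanish, so the minimal degree is 1.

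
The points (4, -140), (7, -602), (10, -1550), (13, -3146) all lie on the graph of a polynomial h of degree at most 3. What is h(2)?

-22

Using the Lagrange interpolation formula with nodes 4, 7, 10, 13:
  L_0(n) = (n - 7)(n - 10)(n - 13) / -162
  L_1(n) = (n - 4)(n - 10)(n - 13) / 54
  L_2(n) = (n - 4)(n - 7)(n - 13) / -54
  L_3(n) = (n - 4)(n - 7)(n - 10) / 162
Then h(n) = -140·L_0(n) - 602·L_1(n) - 1550·L_2(n) - 3146·L_3(n).
Expanding and collecting terms gives h(n) = -n^3 - 6n^2 + 5n.
Evaluating at n = 2: h(2) = -22.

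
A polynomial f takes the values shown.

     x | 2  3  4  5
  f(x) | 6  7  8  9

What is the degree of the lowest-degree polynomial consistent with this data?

1

Forward differences of the values at x = 2, 3, 4, 5:
  f  : 6  7  8  9
  Δ  : 1  1  1
  Δ^2: 0  0
  Δ^3: 0
The first differences are constant (1) and nonzero, while all higher differences vanish, so the minimal degree is 1.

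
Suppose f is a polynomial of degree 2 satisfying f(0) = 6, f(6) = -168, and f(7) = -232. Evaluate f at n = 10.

Write f(n) = an^2 + bn + c. Substituting each data point gives a linear system:
  c = 6
  36a + 6b + c = -168
  49a + 7b + c = -232
Solving the system yields a = -5, b = 1, c = 6.
So f(n) = -5n^2 + n + 6.
Then f(10) = -484.

-484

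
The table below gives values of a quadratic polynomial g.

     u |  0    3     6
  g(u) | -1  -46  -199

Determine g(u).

Write g(u) = au^2 + bu + c. Substituting each data point gives a linear system:
  c = -1
  9a + 3b + c = -46
  36a + 6b + c = -199
Solving the system yields a = -6, b = 3, c = -1.
So g(u) = -6u^2 + 3u - 1.
Check: g(6) = -199. ✓

g(u) = -6u^2 + 3u - 1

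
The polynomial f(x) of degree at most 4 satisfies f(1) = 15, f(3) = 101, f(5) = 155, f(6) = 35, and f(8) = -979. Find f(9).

Write f(x) = ax^4 + bx^3 + cx^2 + dx + e. Substituting each data point gives a linear system:
  a + b + c + d + e = 15
  81a + 27b + 9c + 3d + e = 101
  625a + 125b + 25c + 5d + e = 155
  1296a + 216b + 36c + 6d + e = 35
  4096a + 512b + 64c + 8d + e = -979
Solving the system yields a = -1, b = 6, c = 0, d = 5, e = 5.
So f(x) = -x⁴ + 6x³ + 5x + 5.
Then f(9) = -2137.

-2137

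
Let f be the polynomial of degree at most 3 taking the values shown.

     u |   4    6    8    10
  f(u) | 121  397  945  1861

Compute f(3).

55

Forward differences of the values at u = 4, 6, 8, 10:
  f  : 121  397  945  1861
  Δ  : 276  548  916
  Δ^2: 272  368
  Δ^3: 96
The third differences are constant, confirming degree 3.
Interpolating (Newton forward form) and evaluating at u = 3 gives f(3) = 55.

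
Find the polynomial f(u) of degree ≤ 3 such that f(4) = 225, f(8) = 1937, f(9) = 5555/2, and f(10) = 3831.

f(u) = 4u^3 - (3/2)u^2 - 2u + 1

Using the Lagrange interpolation formula with nodes 4, 8, 9, 10:
  L_0(u) = (u - 8)(u - 9)(u - 10) / -120
  L_1(u) = (u - 4)(u - 9)(u - 10) / 8
  L_2(u) = (u - 4)(u - 8)(u - 10) / -5
  L_3(u) = (u - 4)(u - 8)(u - 9) / 12
Then f(u) = 225·L_0(u) + 1937·L_1(u) + 5555/2·L_2(u) + 3831·L_3(u).
Expanding and collecting terms gives f(u) = 4u³ - (3/2)u² - 2u + 1.
Check: f(9) = 5555/2. ✓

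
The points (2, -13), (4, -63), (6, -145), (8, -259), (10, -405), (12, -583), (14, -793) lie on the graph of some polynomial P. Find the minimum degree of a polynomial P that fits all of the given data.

Forward differences of the values at s = 2, 4, 6, 8, 10, 12, 14:
  P  : -13  -63  -145  -259  -405  -583  -793
  Δ  : -50  -82  -114  -146  -178  -210
  Δ^2: -32  -32  -32  -32  -32
  Δ^3: 0  0  0  0
  Δ^4: 0  0  0
  Δ^5: 0  0
  Δ^6: 0
The second differences are constant (-32) and nonzero, while all higher differences vanish, so the minimal degree is 2.

2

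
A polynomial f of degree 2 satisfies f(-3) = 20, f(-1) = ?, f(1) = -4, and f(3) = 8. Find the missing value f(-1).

0

The 3 known points determine the degree-2 polynomial uniquely.
Write f(s) = as^2 + bs + c. Substituting each data point gives a linear system:
  9a - 3b + c = 20
  a + b + c = -4
  9a + 3b + c = 8
Solving the system yields a = 2, b = -2, c = -4.
So f(s) = 2s² - 2s - 4.
Then f(-1) = 0.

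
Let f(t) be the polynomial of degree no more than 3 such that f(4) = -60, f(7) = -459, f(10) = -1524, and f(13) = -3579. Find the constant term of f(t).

-4

Write f(t) = at^3 + bt^2 + ct + d. Substituting each data point gives a linear system:
  64a + 16b + 4c + d = -60
  343a + 49b + 7c + d = -459
  1000a + 100b + 10c + d = -1524
  2197a + 169b + 13c + d = -3579
Solving the system yields a = -2, b = 5, c = -2, d = -4.
So f(t) = -2t³ + 5t² - 2t - 4.
The constant term is -4.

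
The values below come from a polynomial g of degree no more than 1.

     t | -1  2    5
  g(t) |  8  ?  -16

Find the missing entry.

-4

On equispaced nodes a degree-1 polynomial has vanishing second forward difference, so
  g(-1) - 2·g(2) + g(5) = 0.
Substituting the known values and solving for g(2):
  -2·g(2) = 8
  g(2) = -4.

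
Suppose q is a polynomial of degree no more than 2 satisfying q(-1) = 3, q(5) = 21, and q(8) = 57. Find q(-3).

Using the Lagrange interpolation formula with nodes -1, 5, 8:
  L_0(u) = (u - 5)(u - 8) / 54
  L_1(u) = (u + 1)(u - 8) / -18
  L_2(u) = (u + 1)(u - 5) / 27
Then q(u) = 3·L_0(u) + 21·L_1(u) + 57·L_2(u).
Expanding and collecting terms gives q(u) = u^2 - u + 1.
Evaluating at u = -3: q(-3) = 13.

13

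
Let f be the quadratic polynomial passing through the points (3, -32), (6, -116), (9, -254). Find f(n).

f(n) = -3n^2 - n - 2

Using the Lagrange interpolation formula with nodes 3, 6, 9:
  L_0(n) = (n - 6)(n - 9) / 18
  L_1(n) = (n - 3)(n - 9) / -9
  L_2(n) = (n - 3)(n - 6) / 18
Then f(n) = -32·L_0(n) - 116·L_1(n) - 254·L_2(n).
Expanding and collecting terms gives f(n) = -3n^2 - n - 2.
Check: f(6) = -116. ✓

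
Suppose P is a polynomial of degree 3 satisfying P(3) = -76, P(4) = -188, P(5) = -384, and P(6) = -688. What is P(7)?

-1124

Forward differences of the values at x = 3, 4, 5, 6:
  P  : -76  -188  -384  -688
  Δ  : -112  -196  -304
  Δ^2: -84  -108
  Δ^3: -24
The third differences are constant, confirming degree 3.
Interpolating (Newton forward form) and evaluating at x = 7 gives P(7) = -1124.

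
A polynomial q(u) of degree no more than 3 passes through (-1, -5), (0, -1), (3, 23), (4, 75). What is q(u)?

Write q(u) = au^3 + bu^2 + cu + d. Substituting each data point gives a linear system:
  -a + b - c + d = -5
  d = -1
  27a + 9b + 3c + d = 23
  64a + 16b + 4c + d = 75
Solving the system yields a = 2, b = -3, c = -1, d = -1.
So q(u) = 2u^3 - 3u^2 - u - 1.
Check: q(4) = 75. ✓

q(u) = 2u^3 - 3u^2 - u - 1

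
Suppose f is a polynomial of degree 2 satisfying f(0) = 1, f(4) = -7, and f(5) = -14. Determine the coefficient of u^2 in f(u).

Write f(u) = au^2 + bu + c. Substituting each data point gives a linear system:
  c = 1
  16a + 4b + c = -7
  25a + 5b + c = -14
Solving the system yields a = -1, b = 2, c = 1.
So f(u) = -u^2 + 2u + 1.
The leading coefficient is -1.

-1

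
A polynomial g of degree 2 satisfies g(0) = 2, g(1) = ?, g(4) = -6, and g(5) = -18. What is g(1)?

The 3 known points determine the degree-2 polynomial uniquely.
Write g(s) = as^2 + bs + c. Substituting each data point gives a linear system:
  c = 2
  16a + 4b + c = -6
  25a + 5b + c = -18
Solving the system yields a = -2, b = 6, c = 2.
So g(s) = -2s^2 + 6s + 2.
Then g(1) = 6.

6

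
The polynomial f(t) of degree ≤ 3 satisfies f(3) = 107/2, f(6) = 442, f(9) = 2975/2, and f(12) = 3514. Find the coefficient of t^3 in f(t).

2

Write f(t) = at^3 + bt^2 + ct + d. Substituting each data point gives a linear system:
  27a + 9b + 3c + d = 107/2
  216a + 36b + 6c + d = 442
  729a + 81b + 9c + d = 2975/2
  1728a + 144b + 12c + d = 3514
Solving the system yields a = 2, b = 1/2, c = -1, d = -2.
So f(t) = 2t^3 + (1/2)t^2 - t - 2.
The leading coefficient is 2.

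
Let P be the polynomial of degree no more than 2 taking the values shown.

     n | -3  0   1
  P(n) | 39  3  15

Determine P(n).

Write P(n) = an^2 + bn + c. Substituting each data point gives a linear system:
  9a - 3b + c = 39
  c = 3
  a + b + c = 15
Solving the system yields a = 6, b = 6, c = 3.
So P(n) = 6n^2 + 6n + 3.
Check: P(-3) = 39. ✓

P(n) = 6n^2 + 6n + 3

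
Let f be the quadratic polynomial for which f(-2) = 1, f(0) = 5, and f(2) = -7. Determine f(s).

f(s) = -2s^2 - 2s + 5

Write f(s) = as^2 + bs + c. Substituting each data point gives a linear system:
  4a - 2b + c = 1
  c = 5
  4a + 2b + c = -7
Solving the system yields a = -2, b = -2, c = 5.
So f(s) = -2s^2 - 2s + 5.
Check: f(0) = 5. ✓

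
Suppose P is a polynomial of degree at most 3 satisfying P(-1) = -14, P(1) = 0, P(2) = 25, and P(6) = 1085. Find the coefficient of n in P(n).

1

Write P(n) = an^3 + bn^2 + cn + d. Substituting each data point gives a linear system:
  -a + b - c + d = -14
  a + b + c + d = 0
  8a + 4b + 2c + d = 25
  216a + 36b + 6c + d = 1085
Solving the system yields a = 6, b = -6, c = 1, d = -1.
So P(n) = 6n^3 - 6n^2 + n - 1.
The coefficient of n is 1.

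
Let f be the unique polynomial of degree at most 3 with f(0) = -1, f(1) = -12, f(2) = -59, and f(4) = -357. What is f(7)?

-1674

Write f(t) = at^3 + bt^2 + ct + d. Substituting each data point gives a linear system:
  d = -1
  a + b + c + d = -12
  8a + 4b + 2c + d = -59
  64a + 16b + 4c + d = -357
Solving the system yields a = -4, b = -6, c = -1, d = -1.
So f(t) = -4t^3 - 6t^2 - t - 1.
Then f(7) = -1674.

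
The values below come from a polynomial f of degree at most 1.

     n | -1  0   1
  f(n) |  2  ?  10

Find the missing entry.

The 2 known points determine the degree-1 polynomial uniquely.
Write f(n) = an + b. Substituting each data point gives a linear system:
  -a + b = 2
  a + b = 10
Solving the system yields a = 4, b = 6.
So f(n) = 4n + 6.
Then f(0) = 6.

6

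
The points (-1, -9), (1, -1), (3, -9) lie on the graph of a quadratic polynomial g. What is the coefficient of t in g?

4

Write g(t) = at^2 + bt + c. Substituting each data point gives a linear system:
  a - b + c = -9
  a + b + c = -1
  9a + 3b + c = -9
Solving the system yields a = -2, b = 4, c = -3.
So g(t) = -2t² + 4t - 3.
The coefficient of t is 4.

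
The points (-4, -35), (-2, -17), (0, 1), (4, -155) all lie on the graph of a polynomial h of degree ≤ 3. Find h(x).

Using the Lagrange interpolation formula with nodes -4, -2, 0, 4:
  L_0(x) = (x + 2)x(x - 4) / -64
  L_1(x) = (x + 4)x(x - 4) / 24
  L_2(x) = (x + 4)(x + 2)(x - 4) / -32
  L_3(x) = (x + 4)(x + 2)x / 192
Then h(x) = -35·L_0(x) - 17·L_1(x) + 1·L_2(x) - 155·L_3(x).
Expanding and collecting terms gives h(x) = -x^3 - 6x^2 + x + 1.
Check: h(-4) = -35. ✓

h(x) = -x^3 - 6x^2 + x + 1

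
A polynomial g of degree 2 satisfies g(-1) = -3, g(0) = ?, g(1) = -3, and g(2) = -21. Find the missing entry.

On equispaced nodes a degree-2 polynomial has vanishing third forward difference, so
  - g(-1) + 3·g(0) - 3·g(1) + g(2) = 0.
Substituting the known values and solving for g(0):
  3·g(0) = 9
  g(0) = 3.

3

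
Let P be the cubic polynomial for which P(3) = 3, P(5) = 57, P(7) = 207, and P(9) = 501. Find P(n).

Write P(n) = an^3 + bn^2 + cn + d. Substituting each data point gives a linear system:
  27a + 9b + 3c + d = 3
  125a + 25b + 5c + d = 57
  343a + 49b + 7c + d = 207
  729a + 81b + 9c + d = 501
Solving the system yields a = 1, b = -3, c = 2, d = -3.
So P(n) = n³ - 3n² + 2n - 3.
Check: P(9) = 501. ✓

P(n) = n^3 - 3n^2 + 2n - 3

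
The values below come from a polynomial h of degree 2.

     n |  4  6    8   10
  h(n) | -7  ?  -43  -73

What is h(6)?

-21

On equispaced nodes a degree-2 polynomial has vanishing third forward difference, so
  - h(4) + 3·h(6) - 3·h(8) + h(10) = 0.
Substituting the known values and solving for h(6):
  3·h(6) = -63
  h(6) = -21.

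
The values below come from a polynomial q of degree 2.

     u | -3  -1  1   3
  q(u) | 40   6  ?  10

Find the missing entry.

-4

The 3 known points determine the degree-2 polynomial uniquely.
Write q(u) = au^2 + bu + c. Substituting each data point gives a linear system:
  9a - 3b + c = 40
  a - b + c = 6
  9a + 3b + c = 10
Solving the system yields a = 3, b = -5, c = -2.
So q(u) = 3u^2 - 5u - 2.
Then q(1) = -4.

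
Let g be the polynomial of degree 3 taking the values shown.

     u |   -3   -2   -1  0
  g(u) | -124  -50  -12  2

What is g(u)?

g(u) = 2u^3 - 6u^2 + 6u + 2

Write g(u) = au^3 + bu^2 + cu + d. Substituting each data point gives a linear system:
  -27a + 9b - 3c + d = -124
  -8a + 4b - 2c + d = -50
  -a + b - c + d = -12
  d = 2
Solving the system yields a = 2, b = -6, c = 6, d = 2.
So g(u) = 2u³ - 6u² + 6u + 2.
Check: g(-1) = -12. ✓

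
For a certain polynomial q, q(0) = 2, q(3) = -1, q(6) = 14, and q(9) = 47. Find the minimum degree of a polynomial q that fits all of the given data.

Forward differences of the values at t = 0, 3, 6, 9:
  q  : 2  -1  14  47
  Δ  : -3  15  33
  Δ^2: 18  18
  Δ^3: 0
The second differences are constant (18) and nonzero, while all higher differences vanish, so the minimal degree is 2.

2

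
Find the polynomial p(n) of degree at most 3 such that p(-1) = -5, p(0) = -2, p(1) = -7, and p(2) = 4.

p(n) = 4n^3 - 4n^2 - 5n - 2

Using the Lagrange interpolation formula with nodes -1, 0, 1, 2:
  L_0(n) = n(n - 1)(n - 2) / -6
  L_1(n) = (n + 1)(n - 1)(n - 2) / 2
  L_2(n) = (n + 1)n(n - 2) / -2
  L_3(n) = (n + 1)n(n - 1) / 6
Then p(n) = -5·L_0(n) - 2·L_1(n) - 7·L_2(n) + 4·L_3(n).
Expanding and collecting terms gives p(n) = 4n^3 - 4n^2 - 5n - 2.
Check: p(0) = -2. ✓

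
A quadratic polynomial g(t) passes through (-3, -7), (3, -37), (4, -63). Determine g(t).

Using the Lagrange interpolation formula with nodes -3, 3, 4:
  L_0(t) = (t - 3)(t - 4) / 42
  L_1(t) = (t + 3)(t - 4) / -6
  L_2(t) = (t + 3)(t - 3) / 7
Then g(t) = -7·L_0(t) - 37·L_1(t) - 63·L_2(t).
Expanding and collecting terms gives g(t) = -3t^2 - 5t + 5.
Check: g(3) = -37. ✓

g(t) = -3t^2 - 5t + 5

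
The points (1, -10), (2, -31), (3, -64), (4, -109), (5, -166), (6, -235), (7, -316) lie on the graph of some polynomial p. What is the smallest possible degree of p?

2

Forward differences of the values at s = 1, 2, 3, 4, 5, 6, 7:
  p  : -10  -31  -64  -109  -166  -235  -316
  Δ  : -21  -33  -45  -57  -69  -81
  Δ^2: -12  -12  -12  -12  -12
  Δ^3: 0  0  0  0
  Δ^4: 0  0  0
  Δ^5: 0  0
  Δ^6: 0
The second differences are constant (-12) and nonzero, while all higher differences vanish, so the minimal degree is 2.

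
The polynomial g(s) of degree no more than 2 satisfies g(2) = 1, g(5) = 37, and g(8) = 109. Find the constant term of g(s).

Write g(s) = as^2 + bs + c. Substituting each data point gives a linear system:
  4a + 2b + c = 1
  25a + 5b + c = 37
  64a + 8b + c = 109
Solving the system yields a = 2, b = -2, c = -3.
So g(s) = 2s^2 - 2s - 3.
The constant term is -3.

-3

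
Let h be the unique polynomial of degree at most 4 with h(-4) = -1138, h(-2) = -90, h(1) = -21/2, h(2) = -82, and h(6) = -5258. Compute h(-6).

-5474

Write h(s) = as^4 + bs^3 + cs^2 + ds + e. Substituting each data point gives a linear system:
  256a - 64b + 16c - 4d + e = -1138
  16a - 8b + 4c - 2d + e = -90
  a + b + c + d + e = -21/2
  16a + 8b + 4c + 2d + e = -82
  1296a + 216b + 36c + 6d + e = -5258
Solving the system yields a = -4, b = 1/2, c = -5, d = 0, e = -2.
So h(s) = -4s⁴ + (1/2)s³ - 5s² - 2.
Then h(-6) = -5474.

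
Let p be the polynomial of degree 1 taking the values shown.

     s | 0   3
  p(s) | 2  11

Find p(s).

Write p(s) = as + b. Substituting each data point gives a linear system:
  b = 2
  3a + b = 11
Solving the system yields a = 3, b = 2.
So p(s) = 3s + 2.
Check: p(0) = 2. ✓

p(s) = 3s + 2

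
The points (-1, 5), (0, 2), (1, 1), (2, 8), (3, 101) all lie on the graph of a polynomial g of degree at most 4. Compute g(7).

Forward differences of the values at s = -1, 0, 1, 2, 3:
  g  : 5  2  1  8  101
  Δ  : -3  -1  7  93
  Δ^2: 2  8  86
  Δ^3: 6  78
  Δ^4: 72
The fourth differences are constant, confirming degree 4.
Interpolating (Newton forward form) and evaluating at s = 7 gives g(7) = 5413.

5413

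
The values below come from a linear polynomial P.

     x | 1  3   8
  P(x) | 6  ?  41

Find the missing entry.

The 2 known points determine the degree-1 polynomial uniquely.
Write P(x) = ax + b. Substituting each data point gives a linear system:
  a + b = 6
  8a + b = 41
Solving the system yields a = 5, b = 1.
So P(x) = 5x + 1.
Then P(3) = 16.

16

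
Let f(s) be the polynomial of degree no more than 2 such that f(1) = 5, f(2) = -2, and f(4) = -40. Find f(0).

4

Using the Lagrange interpolation formula with nodes 1, 2, 4:
  L_0(s) = (s - 2)(s - 4) / 3
  L_1(s) = (s - 1)(s - 4) / -2
  L_2(s) = (s - 1)(s - 2) / 6
Then f(s) = 5·L_0(s) - 2·L_1(s) - 40·L_2(s).
Expanding and collecting terms gives f(s) = -4s^2 + 5s + 4.
Evaluating at s = 0: f(0) = 4.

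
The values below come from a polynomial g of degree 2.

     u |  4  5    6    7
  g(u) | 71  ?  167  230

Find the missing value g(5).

On equispaced nodes a degree-2 polynomial has vanishing third forward difference, so
  - g(4) + 3·g(5) - 3·g(6) + g(7) = 0.
Substituting the known values and solving for g(5):
  3·g(5) = 342
  g(5) = 114.

114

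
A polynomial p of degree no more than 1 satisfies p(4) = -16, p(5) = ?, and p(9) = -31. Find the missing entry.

The 2 known points determine the degree-1 polynomial uniquely.
Write p(u) = au + b. Substituting each data point gives a linear system:
  4a + b = -16
  9a + b = -31
Solving the system yields a = -3, b = -4.
So p(u) = -3u - 4.
Then p(5) = -19.

-19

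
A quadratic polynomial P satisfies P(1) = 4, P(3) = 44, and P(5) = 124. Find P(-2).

19

Using the Lagrange interpolation formula with nodes 1, 3, 5:
  L_0(t) = (t - 3)(t - 5) / 8
  L_1(t) = (t - 1)(t - 5) / -4
  L_2(t) = (t - 1)(t - 3) / 8
Then P(t) = 4·L_0(t) + 44·L_1(t) + 124·L_2(t).
Expanding and collecting terms gives P(t) = 5t^2 - 1.
Evaluating at t = -2: P(-2) = 19.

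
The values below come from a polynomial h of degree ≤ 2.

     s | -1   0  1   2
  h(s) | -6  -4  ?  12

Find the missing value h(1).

On equispaced nodes a degree-2 polynomial has vanishing third forward difference, so
  - h(-1) + 3·h(0) - 3·h(1) + h(2) = 0.
Substituting the known values and solving for h(1):
  -3·h(1) = -6
  h(1) = 2.

2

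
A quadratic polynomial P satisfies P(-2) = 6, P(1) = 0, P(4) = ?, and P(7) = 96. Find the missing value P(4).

On equispaced nodes a degree-2 polynomial has vanishing third forward difference, so
  - P(-2) + 3·P(1) - 3·P(4) + P(7) = 0.
Substituting the known values and solving for P(4):
  -3·P(4) = -90
  P(4) = 30.

30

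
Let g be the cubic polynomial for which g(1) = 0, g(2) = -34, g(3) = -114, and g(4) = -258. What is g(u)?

Write g(u) = au^3 + bu^2 + cu + d. Substituting each data point gives a linear system:
  a + b + c + d = 0
  8a + 4b + 2c + d = -34
  27a + 9b + 3c + d = -114
  64a + 16b + 4c + d = -258
Solving the system yields a = -3, b = -5, c = 2, d = 6.
So g(u) = -3u³ - 5u² + 2u + 6.
Check: g(3) = -114. ✓

g(u) = -3u^3 - 5u^2 + 2u + 6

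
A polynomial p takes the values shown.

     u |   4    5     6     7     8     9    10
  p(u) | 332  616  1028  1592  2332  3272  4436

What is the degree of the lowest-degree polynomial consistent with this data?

Forward differences of the values at u = 4, 5, 6, 7, 8, 9, 10:
  p  : 332  616  1028  1592  2332  3272  4436
  Δ  : 284  412  564  740  940  1164
  Δ^2: 128  152  176  200  224
  Δ^3: 24  24  24  24
  Δ^4: 0  0  0
  Δ^5: 0  0
  Δ^6: 0
The third differences are constant (24) and nonzero, while all higher differences vanish, so the minimal degree is 3.

3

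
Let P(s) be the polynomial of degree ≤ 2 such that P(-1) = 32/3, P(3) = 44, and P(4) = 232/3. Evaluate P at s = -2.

Write P(s) = as^2 + bs + c. Substituting each data point gives a linear system:
  a - b + c = 32/3
  9a + 3b + c = 44
  16a + 4b + c = 232/3
Solving the system yields a = 5, b = -5/3, c = 4.
So P(s) = 5s^2 - (5/3)s + 4.
Then P(-2) = 82/3.

82/3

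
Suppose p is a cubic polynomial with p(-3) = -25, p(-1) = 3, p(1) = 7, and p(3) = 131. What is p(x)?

p(x) = 3x^3 + 6x^2 - x - 1

Using the Lagrange interpolation formula with nodes -3, -1, 1, 3:
  L_0(x) = (x + 1)(x - 1)(x - 3) / -48
  L_1(x) = (x + 3)(x - 1)(x - 3) / 16
  L_2(x) = (x + 3)(x + 1)(x - 3) / -16
  L_3(x) = (x + 3)(x + 1)(x - 1) / 48
Then p(x) = -25·L_0(x) + 3·L_1(x) + 7·L_2(x) + 131·L_3(x).
Expanding and collecting terms gives p(x) = 3x^3 + 6x^2 - x - 1.
Check: p(3) = 131. ✓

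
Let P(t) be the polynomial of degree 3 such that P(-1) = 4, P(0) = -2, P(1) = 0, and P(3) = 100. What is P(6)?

Using the Lagrange interpolation formula with nodes -1, 0, 1, 3:
  L_0(t) = t(t - 1)(t - 3) / -8
  L_1(t) = (t + 1)(t - 1)(t - 3) / 3
  L_2(t) = (t + 1)t(t - 3) / -4
  L_3(t) = (t + 1)t(t - 1) / 24
Then P(t) = 4·L_0(t) - 2·L_1(t) + 0·L_2(t) + 100·L_3(t).
Expanding and collecting terms gives P(t) = 3t^3 + 4t^2 - 5t - 2.
Evaluating at t = 6: P(6) = 760.

760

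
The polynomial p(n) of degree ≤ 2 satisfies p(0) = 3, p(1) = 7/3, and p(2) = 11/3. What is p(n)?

Write p(n) = an^2 + bn + c. Substituting each data point gives a linear system:
  c = 3
  a + b + c = 7/3
  4a + 2b + c = 11/3
Solving the system yields a = 1, b = -5/3, c = 3.
So p(n) = n² - (5/3)n + 3.
Check: p(1) = 7/3. ✓

p(n) = n^2 - (5/3)n + 3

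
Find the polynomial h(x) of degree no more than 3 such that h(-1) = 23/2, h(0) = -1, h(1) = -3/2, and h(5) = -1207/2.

h(x) = -6x^3 + 6x^2 - (1/2)x - 1

Using the Lagrange interpolation formula with nodes -1, 0, 1, 5:
  L_0(x) = x(x - 1)(x - 5) / -12
  L_1(x) = (x + 1)(x - 1)(x - 5) / 5
  L_2(x) = (x + 1)x(x - 5) / -8
  L_3(x) = (x + 1)x(x - 1) / 120
Then h(x) = 23/2·L_0(x) - 1·L_1(x) - 3/2·L_2(x) - 1207/2·L_3(x).
Expanding and collecting terms gives h(x) = -6x^3 + 6x^2 - (1/2)x - 1.
Check: h(5) = -1207/2. ✓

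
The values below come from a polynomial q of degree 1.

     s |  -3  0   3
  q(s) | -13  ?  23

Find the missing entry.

5

The 2 known points determine the degree-1 polynomial uniquely.
Write q(s) = as + b. Substituting each data point gives a linear system:
  -3a + b = -13
  3a + b = 23
Solving the system yields a = 6, b = 5.
So q(s) = 6s + 5.
Then q(0) = 5.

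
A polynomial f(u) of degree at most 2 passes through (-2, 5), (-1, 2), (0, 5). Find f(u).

Using the Lagrange interpolation formula with nodes -2, -1, 0:
  L_0(u) = (u + 1)u / 2
  L_1(u) = (u + 2)u / -1
  L_2(u) = (u + 2)(u + 1) / 2
Then f(u) = 5·L_0(u) + 2·L_1(u) + 5·L_2(u).
Expanding and collecting terms gives f(u) = 3u² + 6u + 5.
Check: f(-1) = 2. ✓

f(u) = 3u^2 + 6u + 5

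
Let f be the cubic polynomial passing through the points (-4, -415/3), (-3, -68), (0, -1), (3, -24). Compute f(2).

-49/3

Using the Lagrange interpolation formula with nodes -4, -3, 0, 3:
  L_0(n) = (n + 3)n(n - 3) / -28
  L_1(n) = (n + 4)n(n - 3) / 18
  L_2(n) = (n + 4)(n + 3)(n - 3) / -36
  L_3(n) = (n + 4)(n + 3)n / 126
Then f(n) = -415/3·L_0(n) - 68·L_1(n) - 1·L_2(n) - 24·L_3(n).
Expanding and collecting terms gives f(n) = n³ - 5n² - (5/3)n - 1.
Evaluating at n = 2: f(2) = -49/3.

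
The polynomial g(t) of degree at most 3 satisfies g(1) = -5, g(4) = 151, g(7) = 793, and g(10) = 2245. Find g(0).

-5

Forward differences of the values at t = 1, 4, 7, 10:
  g  : -5  151  793  2245
  Δ  : 156  642  1452
  Δ^2: 486  810
  Δ^3: 324
The third differences are constant, confirming degree 3.
Interpolating (Newton forward form) and evaluating at t = 0 gives g(0) = -5.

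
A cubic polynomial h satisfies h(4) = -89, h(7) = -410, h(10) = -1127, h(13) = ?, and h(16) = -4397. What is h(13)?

On equispaced nodes a degree-3 polynomial has vanishing fourth forward difference, so
  h(4) - 4·h(7) + 6·h(10) - 4·h(13) + h(16) = 0.
Substituting the known values and solving for h(13):
  -4·h(13) = 9608
  h(13) = -2402.

-2402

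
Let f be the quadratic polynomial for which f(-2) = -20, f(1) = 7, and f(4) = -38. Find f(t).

f(t) = -4t^2 + 5t + 6

Using the Lagrange interpolation formula with nodes -2, 1, 4:
  L_0(t) = (t - 1)(t - 4) / 18
  L_1(t) = (t + 2)(t - 4) / -9
  L_2(t) = (t + 2)(t - 1) / 18
Then f(t) = -20·L_0(t) + 7·L_1(t) - 38·L_2(t).
Expanding and collecting terms gives f(t) = -4t^2 + 5t + 6.
Check: f(-2) = -20. ✓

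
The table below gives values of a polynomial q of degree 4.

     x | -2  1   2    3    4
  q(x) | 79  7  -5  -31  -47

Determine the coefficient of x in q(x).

3

Write q(x) = ax^4 + bx^3 + cx^2 + dx + e. Substituting each data point gives a linear system:
  16a - 8b + 4c - 2d + e = 79
  a + b + c + d + e = 7
  16a + 8b + 4c + 2d + e = -5
  81a + 27b + 9c + 3d + e = -31
  256a + 64b + 16c + 4d + e = -47
Solving the system yields a = 1, b = -6, c = 4, d = 3, e = 5.
So q(x) = x⁴ - 6x³ + 4x² + 3x + 5.
The coefficient of x is 3.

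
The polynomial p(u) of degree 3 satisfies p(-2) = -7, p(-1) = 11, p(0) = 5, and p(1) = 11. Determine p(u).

p(u) = 6u^3 + 6u^2 - 6u + 5

Write p(u) = au^3 + bu^2 + cu + d. Substituting each data point gives a linear system:
  -8a + 4b - 2c + d = -7
  -a + b - c + d = 11
  d = 5
  a + b + c + d = 11
Solving the system yields a = 6, b = 6, c = -6, d = 5.
So p(u) = 6u^3 + 6u^2 - 6u + 5.
Check: p(-1) = 11. ✓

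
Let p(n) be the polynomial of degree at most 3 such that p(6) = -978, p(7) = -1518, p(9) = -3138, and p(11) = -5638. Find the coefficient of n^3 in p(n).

Write p(n) = an^3 + bn^2 + cn + d. Substituting each data point gives a linear system:
  216a + 36b + 6c + d = -978
  343a + 49b + 7c + d = -1518
  729a + 81b + 9c + d = -3138
  1331a + 121b + 11c + d = -5638
Solving the system yields a = -4, b = -2, c = -6, d = -6.
So p(n) = -4n³ - 2n² - 6n - 6.
The leading coefficient is -4.

-4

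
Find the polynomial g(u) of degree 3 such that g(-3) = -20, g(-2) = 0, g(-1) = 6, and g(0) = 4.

g(u) = u^3 - u^2 - 4u + 4

Using the Lagrange interpolation formula with nodes -3, -2, -1, 0:
  L_0(u) = (u + 2)(u + 1)u / -6
  L_1(u) = (u + 3)(u + 1)u / 2
  L_2(u) = (u + 3)(u + 2)u / -2
  L_3(u) = (u + 3)(u + 2)(u + 1) / 6
Then g(u) = -20·L_0(u) + 0·L_1(u) + 6·L_2(u) + 4·L_3(u).
Expanding and collecting terms gives g(u) = u^3 - u^2 - 4u + 4.
Check: g(-3) = -20. ✓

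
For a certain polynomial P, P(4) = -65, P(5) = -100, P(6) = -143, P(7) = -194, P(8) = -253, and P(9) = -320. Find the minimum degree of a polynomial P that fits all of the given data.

Forward differences of the values at t = 4, 5, 6, 7, 8, 9:
  P  : -65  -100  -143  -194  -253  -320
  Δ  : -35  -43  -51  -59  -67
  Δ^2: -8  -8  -8  -8
  Δ^3: 0  0  0
  Δ^4: 0  0
  Δ^5: 0
The second differences are constant (-8) and nonzero, while all higher differences vanish, so the minimal degree is 2.

2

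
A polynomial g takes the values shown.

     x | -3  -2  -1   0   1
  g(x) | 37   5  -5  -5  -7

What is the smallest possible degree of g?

3

Forward differences of the values at x = -3, -2, -1, 0, 1:
  g  : 37  5  -5  -5  -7
  Δ  : -32  -10  0  -2
  Δ^2: 22  10  -2
  Δ^3: -12  -12
  Δ^4: 0
The third differences are constant (-12) and nonzero, while all higher differences vanish, so the minimal degree is 3.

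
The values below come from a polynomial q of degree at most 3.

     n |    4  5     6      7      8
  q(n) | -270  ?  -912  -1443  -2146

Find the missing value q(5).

-529

The 4 known points determine the degree-3 polynomial uniquely.
Write q(n) = an^3 + bn^2 + cn + d. Substituting each data point gives a linear system:
  64a + 16b + 4c + d = -270
  216a + 36b + 6c + d = -912
  343a + 49b + 7c + d = -1443
  512a + 64b + 8c + d = -2146
Solving the system yields a = -4, b = -2, c = 3, d = 6.
So q(n) = -4n^3 - 2n^2 + 3n + 6.
Then q(5) = -529.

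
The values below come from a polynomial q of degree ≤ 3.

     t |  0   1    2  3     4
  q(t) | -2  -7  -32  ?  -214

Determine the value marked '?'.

On equispaced nodes a degree-3 polynomial has vanishing fourth forward difference, so
  q(0) - 4·q(1) + 6·q(2) - 4·q(3) + q(4) = 0.
Substituting the known values and solving for q(3):
  -4·q(3) = 380
  q(3) = -95.

-95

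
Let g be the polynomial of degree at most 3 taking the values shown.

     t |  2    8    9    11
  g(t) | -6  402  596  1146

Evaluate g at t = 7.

Using the Lagrange interpolation formula with nodes 2, 8, 9, 11:
  L_0(t) = (t - 8)(t - 9)(t - 11) / -378
  L_1(t) = (t - 2)(t - 9)(t - 11) / 18
  L_2(t) = (t - 2)(t - 8)(t - 11) / -14
  L_3(t) = (t - 2)(t - 8)(t - 9) / 54
Then g(t) = -6·L_0(t) + 402·L_1(t) + 596·L_2(t) + 1146·L_3(t).
Expanding and collecting terms gives g(t) = t^3 - t^2 - 6t + 2.
Evaluating at t = 7: g(7) = 254.

254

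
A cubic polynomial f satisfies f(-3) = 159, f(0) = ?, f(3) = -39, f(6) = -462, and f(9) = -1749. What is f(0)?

6

The 4 known points determine the degree-3 polynomial uniquely.
Write f(s) = as^3 + bs^2 + cs + d. Substituting each data point gives a linear system:
  -27a + 9b - 3c + d = 159
  27a + 9b + 3c + d = -39
  216a + 36b + 6c + d = -462
  729a + 81b + 9c + d = -1749
Solving the system yields a = -3, b = 6, c = -6, d = 6.
So f(s) = -3s³ + 6s² - 6s + 6.
Then f(0) = 6.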